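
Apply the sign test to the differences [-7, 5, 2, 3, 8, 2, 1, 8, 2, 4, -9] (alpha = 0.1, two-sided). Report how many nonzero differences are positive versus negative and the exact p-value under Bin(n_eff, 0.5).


Step 1: Discard zero differences. Original n = 11; n_eff = number of nonzero differences = 11.
Nonzero differences (with sign): -7, +5, +2, +3, +8, +2, +1, +8, +2, +4, -9
Step 2: Count signs: positive = 9, negative = 2.
Step 3: Under H0: P(positive) = 0.5, so the number of positives S ~ Bin(11, 0.5).
Step 4: Two-sided exact p-value = sum of Bin(11,0.5) probabilities at or below the observed probability = 0.065430.
Step 5: alpha = 0.1. reject H0.

n_eff = 11, pos = 9, neg = 2, p = 0.065430, reject H0.


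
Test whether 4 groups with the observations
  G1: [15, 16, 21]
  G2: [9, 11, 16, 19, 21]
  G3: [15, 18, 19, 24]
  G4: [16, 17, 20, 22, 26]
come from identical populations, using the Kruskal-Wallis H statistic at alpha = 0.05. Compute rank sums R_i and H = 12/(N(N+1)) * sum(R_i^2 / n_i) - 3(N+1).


Step 1: Combine all N = 17 observations and assign midranks.
sorted (value, group, rank): (9,G2,1), (11,G2,2), (15,G1,3.5), (15,G3,3.5), (16,G1,6), (16,G2,6), (16,G4,6), (17,G4,8), (18,G3,9), (19,G2,10.5), (19,G3,10.5), (20,G4,12), (21,G1,13.5), (21,G2,13.5), (22,G4,15), (24,G3,16), (26,G4,17)
Step 2: Sum ranks within each group.
R_1 = 23 (n_1 = 3)
R_2 = 33 (n_2 = 5)
R_3 = 39 (n_3 = 4)
R_4 = 58 (n_4 = 5)
Step 3: H = 12/(N(N+1)) * sum(R_i^2/n_i) - 3(N+1)
     = 12/(17*18) * (23^2/3 + 33^2/5 + 39^2/4 + 58^2/5) - 3*18
     = 0.039216 * 1447.18 - 54
     = 2.752288.
Step 4: Ties present; correction factor C = 1 - 42/(17^3 - 17) = 0.991422. Corrected H = 2.752288 / 0.991422 = 2.776102.
Step 5: Under H0, H ~ chi^2(3); p-value = 0.427449.
Step 6: alpha = 0.05. fail to reject H0.

H = 2.7761, df = 3, p = 0.427449, fail to reject H0.


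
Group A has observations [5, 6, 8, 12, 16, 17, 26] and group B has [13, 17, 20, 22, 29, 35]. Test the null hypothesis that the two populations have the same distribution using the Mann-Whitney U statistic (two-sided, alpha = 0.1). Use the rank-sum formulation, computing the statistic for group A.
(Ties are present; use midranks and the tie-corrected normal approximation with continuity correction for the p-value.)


Step 1: Combine and sort all 13 observations; assign midranks.
sorted (value, group): (5,X), (6,X), (8,X), (12,X), (13,Y), (16,X), (17,X), (17,Y), (20,Y), (22,Y), (26,X), (29,Y), (35,Y)
ranks: 5->1, 6->2, 8->3, 12->4, 13->5, 16->6, 17->7.5, 17->7.5, 20->9, 22->10, 26->11, 29->12, 35->13
Step 2: Rank sum for X: R1 = 1 + 2 + 3 + 4 + 6 + 7.5 + 11 = 34.5.
Step 3: U_X = R1 - n1(n1+1)/2 = 34.5 - 7*8/2 = 34.5 - 28 = 6.5.
       U_Y = n1*n2 - U_X = 42 - 6.5 = 35.5.
Step 4: Ties are present, so use the tie-corrected normal approximation (with continuity correction) for the p-value.
Step 5: p-value = 0.045204; compare to alpha = 0.1. reject H0.

U_X = 6.5, p = 0.045204, reject H0 at alpha = 0.1.


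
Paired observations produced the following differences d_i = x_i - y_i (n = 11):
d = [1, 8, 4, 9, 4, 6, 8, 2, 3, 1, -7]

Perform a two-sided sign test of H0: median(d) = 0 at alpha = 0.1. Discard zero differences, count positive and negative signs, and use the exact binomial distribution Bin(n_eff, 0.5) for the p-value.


Step 1: Discard zero differences. Original n = 11; n_eff = number of nonzero differences = 11.
Nonzero differences (with sign): +1, +8, +4, +9, +4, +6, +8, +2, +3, +1, -7
Step 2: Count signs: positive = 10, negative = 1.
Step 3: Under H0: P(positive) = 0.5, so the number of positives S ~ Bin(11, 0.5).
Step 4: Two-sided exact p-value = sum of Bin(11,0.5) probabilities at or below the observed probability = 0.011719.
Step 5: alpha = 0.1. reject H0.

n_eff = 11, pos = 10, neg = 1, p = 0.011719, reject H0.


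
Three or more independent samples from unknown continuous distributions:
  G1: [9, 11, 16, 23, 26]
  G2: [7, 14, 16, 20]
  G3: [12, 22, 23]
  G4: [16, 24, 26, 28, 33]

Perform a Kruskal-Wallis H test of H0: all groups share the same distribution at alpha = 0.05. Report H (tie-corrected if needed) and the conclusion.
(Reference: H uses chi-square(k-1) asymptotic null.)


Step 1: Combine all N = 17 observations and assign midranks.
sorted (value, group, rank): (7,G2,1), (9,G1,2), (11,G1,3), (12,G3,4), (14,G2,5), (16,G1,7), (16,G2,7), (16,G4,7), (20,G2,9), (22,G3,10), (23,G1,11.5), (23,G3,11.5), (24,G4,13), (26,G1,14.5), (26,G4,14.5), (28,G4,16), (33,G4,17)
Step 2: Sum ranks within each group.
R_1 = 38 (n_1 = 5)
R_2 = 22 (n_2 = 4)
R_3 = 25.5 (n_3 = 3)
R_4 = 67.5 (n_4 = 5)
Step 3: H = 12/(N(N+1)) * sum(R_i^2/n_i) - 3(N+1)
     = 12/(17*18) * (38^2/5 + 22^2/4 + 25.5^2/3 + 67.5^2/5) - 3*18
     = 0.039216 * 1537.8 - 54
     = 6.305882.
Step 4: Ties present; correction factor C = 1 - 36/(17^3 - 17) = 0.992647. Corrected H = 6.305882 / 0.992647 = 6.352593.
Step 5: Under H0, H ~ chi^2(3); p-value = 0.095661.
Step 6: alpha = 0.05. fail to reject H0.

H = 6.3526, df = 3, p = 0.095661, fail to reject H0.


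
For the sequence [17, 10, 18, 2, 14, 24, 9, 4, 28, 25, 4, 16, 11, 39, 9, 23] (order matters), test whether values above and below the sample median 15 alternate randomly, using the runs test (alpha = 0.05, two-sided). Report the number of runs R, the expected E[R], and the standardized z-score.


Step 1: Compute median = 15; label A = above, B = below.
Labels in order: ABABBABBAABABABA  (n_A = 8, n_B = 8)
Step 2: Count runs R = 13.
Step 3: Under H0 (random ordering), E[R] = 2*n_A*n_B/(n_A+n_B) + 1 = 2*8*8/16 + 1 = 9.0000.
        Var[R] = 2*n_A*n_B*(2*n_A*n_B - n_A - n_B) / ((n_A+n_B)^2 * (n_A+n_B-1)) = 14336/3840 = 3.7333.
        SD[R] = 1.9322.
Step 4: Continuity-corrected z = (R - 0.5 - E[R]) / SD[R] = (13 - 0.5 - 9.0000) / 1.9322 = 1.8114.
Step 5: Two-sided p-value via normal approximation = 2*(1 - Phi(|z|)) = 0.070076.
Step 6: alpha = 0.05. fail to reject H0.

R = 13, z = 1.8114, p = 0.070076, fail to reject H0.


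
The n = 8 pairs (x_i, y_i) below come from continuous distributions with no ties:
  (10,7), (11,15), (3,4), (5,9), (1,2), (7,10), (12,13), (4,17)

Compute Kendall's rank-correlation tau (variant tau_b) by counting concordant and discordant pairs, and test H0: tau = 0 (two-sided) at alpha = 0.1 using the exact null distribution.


Step 1: Enumerate the 28 unordered pairs (i,j) with i<j and classify each by sign(x_j-x_i) * sign(y_j-y_i).
  (1,2):dx=+1,dy=+8->C; (1,3):dx=-7,dy=-3->C; (1,4):dx=-5,dy=+2->D; (1,5):dx=-9,dy=-5->C
  (1,6):dx=-3,dy=+3->D; (1,7):dx=+2,dy=+6->C; (1,8):dx=-6,dy=+10->D; (2,3):dx=-8,dy=-11->C
  (2,4):dx=-6,dy=-6->C; (2,5):dx=-10,dy=-13->C; (2,6):dx=-4,dy=-5->C; (2,7):dx=+1,dy=-2->D
  (2,8):dx=-7,dy=+2->D; (3,4):dx=+2,dy=+5->C; (3,5):dx=-2,dy=-2->C; (3,6):dx=+4,dy=+6->C
  (3,7):dx=+9,dy=+9->C; (3,8):dx=+1,dy=+13->C; (4,5):dx=-4,dy=-7->C; (4,6):dx=+2,dy=+1->C
  (4,7):dx=+7,dy=+4->C; (4,8):dx=-1,dy=+8->D; (5,6):dx=+6,dy=+8->C; (5,7):dx=+11,dy=+11->C
  (5,8):dx=+3,dy=+15->C; (6,7):dx=+5,dy=+3->C; (6,8):dx=-3,dy=+7->D; (7,8):dx=-8,dy=+4->D
Step 2: C = 20, D = 8, total pairs = 28.
Step 3: tau = (C - D)/(n(n-1)/2) = (20 - 8)/28 = 0.428571.
Step 4: Exact two-sided p-value (enumerate n! = 40320 permutations of y under H0): p = 0.178869.
Step 5: alpha = 0.1. fail to reject H0.

tau_b = 0.4286 (C=20, D=8), p = 0.178869, fail to reject H0.


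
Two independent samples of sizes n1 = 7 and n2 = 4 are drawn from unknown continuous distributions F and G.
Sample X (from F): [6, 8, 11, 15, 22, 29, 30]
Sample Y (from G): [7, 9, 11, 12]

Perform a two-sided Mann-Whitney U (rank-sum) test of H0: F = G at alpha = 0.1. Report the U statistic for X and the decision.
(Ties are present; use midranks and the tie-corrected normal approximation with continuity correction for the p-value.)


Step 1: Combine and sort all 11 observations; assign midranks.
sorted (value, group): (6,X), (7,Y), (8,X), (9,Y), (11,X), (11,Y), (12,Y), (15,X), (22,X), (29,X), (30,X)
ranks: 6->1, 7->2, 8->3, 9->4, 11->5.5, 11->5.5, 12->7, 15->8, 22->9, 29->10, 30->11
Step 2: Rank sum for X: R1 = 1 + 3 + 5.5 + 8 + 9 + 10 + 11 = 47.5.
Step 3: U_X = R1 - n1(n1+1)/2 = 47.5 - 7*8/2 = 47.5 - 28 = 19.5.
       U_Y = n1*n2 - U_X = 28 - 19.5 = 8.5.
Step 4: Ties are present, so use the tie-corrected normal approximation (with continuity correction) for the p-value.
Step 5: p-value = 0.343605; compare to alpha = 0.1. fail to reject H0.

U_X = 19.5, p = 0.343605, fail to reject H0 at alpha = 0.1.


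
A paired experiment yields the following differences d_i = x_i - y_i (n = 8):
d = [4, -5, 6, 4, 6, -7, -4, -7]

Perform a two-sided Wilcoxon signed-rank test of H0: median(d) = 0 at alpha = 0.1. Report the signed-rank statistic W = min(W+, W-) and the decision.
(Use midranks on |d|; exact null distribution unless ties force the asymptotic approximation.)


Step 1: Drop any zero differences (none here) and take |d_i|.
|d| = [4, 5, 6, 4, 6, 7, 4, 7]
Step 2: Midrank |d_i| (ties get averaged ranks).
ranks: |4|->2, |5|->4, |6|->5.5, |4|->2, |6|->5.5, |7|->7.5, |4|->2, |7|->7.5
Step 3: Attach original signs; sum ranks with positive sign and with negative sign.
W+ = 2 + 5.5 + 2 + 5.5 = 15
W- = 4 + 7.5 + 2 + 7.5 = 21
(Check: W+ + W- = 36 should equal n(n+1)/2 = 36.)
Step 4: Test statistic W = min(W+, W-) = 15.
Step 5: Ties in |d|, so use the tie-corrected normal approximation.
        E[W] = n(n+1)/4 = 8*9/4 = 18.
        Tie groups: |d|=4 (t=3), |d|=6 (t=2), |d|=7 (t=2); sum(t^3 - t) = 36.
        Var[W] = n(n+1)(2n+1)/24 - sum(t^3-t)/48 = 1224/24 - 36/48 = 50.25.
        z = (W - E[W]) / sqrt(Var[W]) = (15 - 18) / 7.0887 = -0.4232.
        Two-sided p = 2*Phi(z) = 0.672144.
Step 6: alpha = 0.1. fail to reject H0.

W+ = 15, W- = 21, W = min = 15, p = 0.672144, fail to reject H0.


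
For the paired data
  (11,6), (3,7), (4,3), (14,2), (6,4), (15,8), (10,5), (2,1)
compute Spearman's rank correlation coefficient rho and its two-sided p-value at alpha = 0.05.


Step 1: Rank x and y separately (midranks; no ties here).
rank(x): 11->6, 3->2, 4->3, 14->7, 6->4, 15->8, 10->5, 2->1
rank(y): 6->6, 7->7, 3->3, 2->2, 4->4, 8->8, 5->5, 1->1
Step 2: d_i = R_x(i) - R_y(i); compute d_i^2.
  (6-6)^2=0, (2-7)^2=25, (3-3)^2=0, (7-2)^2=25, (4-4)^2=0, (8-8)^2=0, (5-5)^2=0, (1-1)^2=0
sum(d^2) = 50.
Step 3: rho = 1 - 6*50 / (8*(8^2 - 1)) = 1 - 300/504 = 0.404762.
Step 4: Under H0, t = rho * sqrt((n-2)/(1-rho^2)) = 1.0842 ~ t(6).
Step 5: Two-sided p-value from the t-distribution with 6 df = 0.319889.
Step 6: alpha = 0.05. fail to reject H0.

rho = 0.4048, p = 0.319889, fail to reject H0 at alpha = 0.05.


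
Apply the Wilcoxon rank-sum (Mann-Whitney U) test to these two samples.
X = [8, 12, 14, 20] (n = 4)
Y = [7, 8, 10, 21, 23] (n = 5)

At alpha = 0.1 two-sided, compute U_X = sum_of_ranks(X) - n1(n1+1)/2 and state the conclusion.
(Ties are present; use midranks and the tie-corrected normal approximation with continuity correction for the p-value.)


Step 1: Combine and sort all 9 observations; assign midranks.
sorted (value, group): (7,Y), (8,X), (8,Y), (10,Y), (12,X), (14,X), (20,X), (21,Y), (23,Y)
ranks: 7->1, 8->2.5, 8->2.5, 10->4, 12->5, 14->6, 20->7, 21->8, 23->9
Step 2: Rank sum for X: R1 = 2.5 + 5 + 6 + 7 = 20.5.
Step 3: U_X = R1 - n1(n1+1)/2 = 20.5 - 4*5/2 = 20.5 - 10 = 10.5.
       U_Y = n1*n2 - U_X = 20 - 10.5 = 9.5.
Step 4: Ties are present, so use the tie-corrected normal approximation (with continuity correction) for the p-value.
Step 5: p-value = 1.000000; compare to alpha = 0.1. fail to reject H0.

U_X = 10.5, p = 1.000000, fail to reject H0 at alpha = 0.1.


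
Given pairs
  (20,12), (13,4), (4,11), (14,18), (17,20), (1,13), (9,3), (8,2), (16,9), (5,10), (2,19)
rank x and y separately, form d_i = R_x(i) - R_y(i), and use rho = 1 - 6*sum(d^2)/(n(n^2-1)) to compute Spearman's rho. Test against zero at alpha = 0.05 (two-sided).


Step 1: Rank x and y separately (midranks; no ties here).
rank(x): 20->11, 13->7, 4->3, 14->8, 17->10, 1->1, 9->6, 8->5, 16->9, 5->4, 2->2
rank(y): 12->7, 4->3, 11->6, 18->9, 20->11, 13->8, 3->2, 2->1, 9->4, 10->5, 19->10
Step 2: d_i = R_x(i) - R_y(i); compute d_i^2.
  (11-7)^2=16, (7-3)^2=16, (3-6)^2=9, (8-9)^2=1, (10-11)^2=1, (1-8)^2=49, (6-2)^2=16, (5-1)^2=16, (9-4)^2=25, (4-5)^2=1, (2-10)^2=64
sum(d^2) = 214.
Step 3: rho = 1 - 6*214 / (11*(11^2 - 1)) = 1 - 1284/1320 = 0.027273.
Step 4: Under H0, t = rho * sqrt((n-2)/(1-rho^2)) = 0.0818 ~ t(9).
Step 5: Two-sided p-value from the t-distribution with 9 df = 0.936558.
Step 6: alpha = 0.05. fail to reject H0.

rho = 0.0273, p = 0.936558, fail to reject H0 at alpha = 0.05.


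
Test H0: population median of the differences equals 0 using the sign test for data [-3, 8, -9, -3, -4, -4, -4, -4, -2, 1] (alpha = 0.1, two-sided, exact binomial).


Step 1: Discard zero differences. Original n = 10; n_eff = number of nonzero differences = 10.
Nonzero differences (with sign): -3, +8, -9, -3, -4, -4, -4, -4, -2, +1
Step 2: Count signs: positive = 2, negative = 8.
Step 3: Under H0: P(positive) = 0.5, so the number of positives S ~ Bin(10, 0.5).
Step 4: Two-sided exact p-value = sum of Bin(10,0.5) probabilities at or below the observed probability = 0.109375.
Step 5: alpha = 0.1. fail to reject H0.

n_eff = 10, pos = 2, neg = 8, p = 0.109375, fail to reject H0.


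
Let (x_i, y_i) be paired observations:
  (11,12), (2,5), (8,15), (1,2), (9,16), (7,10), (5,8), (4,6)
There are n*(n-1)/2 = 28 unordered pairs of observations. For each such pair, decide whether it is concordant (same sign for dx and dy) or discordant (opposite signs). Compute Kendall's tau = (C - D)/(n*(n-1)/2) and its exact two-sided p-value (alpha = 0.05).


Step 1: Enumerate the 28 unordered pairs (i,j) with i<j and classify each by sign(x_j-x_i) * sign(y_j-y_i).
  (1,2):dx=-9,dy=-7->C; (1,3):dx=-3,dy=+3->D; (1,4):dx=-10,dy=-10->C; (1,5):dx=-2,dy=+4->D
  (1,6):dx=-4,dy=-2->C; (1,7):dx=-6,dy=-4->C; (1,8):dx=-7,dy=-6->C; (2,3):dx=+6,dy=+10->C
  (2,4):dx=-1,dy=-3->C; (2,5):dx=+7,dy=+11->C; (2,6):dx=+5,dy=+5->C; (2,7):dx=+3,dy=+3->C
  (2,8):dx=+2,dy=+1->C; (3,4):dx=-7,dy=-13->C; (3,5):dx=+1,dy=+1->C; (3,6):dx=-1,dy=-5->C
  (3,7):dx=-3,dy=-7->C; (3,8):dx=-4,dy=-9->C; (4,5):dx=+8,dy=+14->C; (4,6):dx=+6,dy=+8->C
  (4,7):dx=+4,dy=+6->C; (4,8):dx=+3,dy=+4->C; (5,6):dx=-2,dy=-6->C; (5,7):dx=-4,dy=-8->C
  (5,8):dx=-5,dy=-10->C; (6,7):dx=-2,dy=-2->C; (6,8):dx=-3,dy=-4->C; (7,8):dx=-1,dy=-2->C
Step 2: C = 26, D = 2, total pairs = 28.
Step 3: tau = (C - D)/(n(n-1)/2) = (26 - 2)/28 = 0.857143.
Step 4: Exact two-sided p-value (enumerate n! = 40320 permutations of y under H0): p = 0.001736.
Step 5: alpha = 0.05. reject H0.

tau_b = 0.8571 (C=26, D=2), p = 0.001736, reject H0.


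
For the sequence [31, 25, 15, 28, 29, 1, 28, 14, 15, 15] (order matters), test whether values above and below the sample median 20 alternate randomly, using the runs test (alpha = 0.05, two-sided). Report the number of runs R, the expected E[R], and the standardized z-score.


Step 1: Compute median = 20; label A = above, B = below.
Labels in order: AABAABABBB  (n_A = 5, n_B = 5)
Step 2: Count runs R = 6.
Step 3: Under H0 (random ordering), E[R] = 2*n_A*n_B/(n_A+n_B) + 1 = 2*5*5/10 + 1 = 6.0000.
        Var[R] = 2*n_A*n_B*(2*n_A*n_B - n_A - n_B) / ((n_A+n_B)^2 * (n_A+n_B-1)) = 2000/900 = 2.2222.
        SD[R] = 1.4907.
Step 4: R = E[R], so z = 0 with no continuity correction.
Step 5: Two-sided p-value via normal approximation = 2*(1 - Phi(|z|)) = 1.000000.
Step 6: alpha = 0.05. fail to reject H0.

R = 6, z = 0.0000, p = 1.000000, fail to reject H0.


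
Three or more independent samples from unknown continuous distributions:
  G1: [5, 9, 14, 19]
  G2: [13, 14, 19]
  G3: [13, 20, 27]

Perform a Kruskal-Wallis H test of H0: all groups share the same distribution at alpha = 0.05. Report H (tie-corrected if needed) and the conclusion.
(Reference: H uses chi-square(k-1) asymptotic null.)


Step 1: Combine all N = 10 observations and assign midranks.
sorted (value, group, rank): (5,G1,1), (9,G1,2), (13,G2,3.5), (13,G3,3.5), (14,G1,5.5), (14,G2,5.5), (19,G1,7.5), (19,G2,7.5), (20,G3,9), (27,G3,10)
Step 2: Sum ranks within each group.
R_1 = 16 (n_1 = 4)
R_2 = 16.5 (n_2 = 3)
R_3 = 22.5 (n_3 = 3)
Step 3: H = 12/(N(N+1)) * sum(R_i^2/n_i) - 3(N+1)
     = 12/(10*11) * (16^2/4 + 16.5^2/3 + 22.5^2/3) - 3*11
     = 0.109091 * 323.5 - 33
     = 2.290909.
Step 4: Ties present; correction factor C = 1 - 18/(10^3 - 10) = 0.981818. Corrected H = 2.290909 / 0.981818 = 2.333333.
Step 5: Under H0, H ~ chi^2(2); p-value = 0.311403.
Step 6: alpha = 0.05. fail to reject H0.

H = 2.3333, df = 2, p = 0.311403, fail to reject H0.


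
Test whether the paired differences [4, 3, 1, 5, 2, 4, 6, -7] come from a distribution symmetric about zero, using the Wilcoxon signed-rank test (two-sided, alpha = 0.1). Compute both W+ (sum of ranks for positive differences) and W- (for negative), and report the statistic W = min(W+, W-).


Step 1: Drop any zero differences (none here) and take |d_i|.
|d| = [4, 3, 1, 5, 2, 4, 6, 7]
Step 2: Midrank |d_i| (ties get averaged ranks).
ranks: |4|->4.5, |3|->3, |1|->1, |5|->6, |2|->2, |4|->4.5, |6|->7, |7|->8
Step 3: Attach original signs; sum ranks with positive sign and with negative sign.
W+ = 4.5 + 3 + 1 + 6 + 2 + 4.5 + 7 = 28
W- = 8 = 8
(Check: W+ + W- = 36 should equal n(n+1)/2 = 36.)
Step 4: Test statistic W = min(W+, W-) = 8.
Step 5: Ties in |d|, so use the tie-corrected normal approximation.
        E[W] = n(n+1)/4 = 8*9/4 = 18.
        Tie groups: |d|=4 (t=2); sum(t^3 - t) = 6.
        Var[W] = n(n+1)(2n+1)/24 - sum(t^3-t)/48 = 1224/24 - 6/48 = 50.875.
        z = (W - E[W]) / sqrt(Var[W]) = (8 - 18) / 7.1327 = -1.4020.
        Two-sided p = 2*Phi(z) = 0.160915.
Step 6: alpha = 0.1. fail to reject H0.

W+ = 28, W- = 8, W = min = 8, p = 0.160915, fail to reject H0.


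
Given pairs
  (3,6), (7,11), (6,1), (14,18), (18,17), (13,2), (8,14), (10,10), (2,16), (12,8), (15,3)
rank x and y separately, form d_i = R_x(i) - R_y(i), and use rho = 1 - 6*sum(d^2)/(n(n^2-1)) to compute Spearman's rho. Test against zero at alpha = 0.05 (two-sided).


Step 1: Rank x and y separately (midranks; no ties here).
rank(x): 3->2, 7->4, 6->3, 14->9, 18->11, 13->8, 8->5, 10->6, 2->1, 12->7, 15->10
rank(y): 6->4, 11->7, 1->1, 18->11, 17->10, 2->2, 14->8, 10->6, 16->9, 8->5, 3->3
Step 2: d_i = R_x(i) - R_y(i); compute d_i^2.
  (2-4)^2=4, (4-7)^2=9, (3-1)^2=4, (9-11)^2=4, (11-10)^2=1, (8-2)^2=36, (5-8)^2=9, (6-6)^2=0, (1-9)^2=64, (7-5)^2=4, (10-3)^2=49
sum(d^2) = 184.
Step 3: rho = 1 - 6*184 / (11*(11^2 - 1)) = 1 - 1104/1320 = 0.163636.
Step 4: Under H0, t = rho * sqrt((n-2)/(1-rho^2)) = 0.4976 ~ t(9).
Step 5: Two-sided p-value from the t-distribution with 9 df = 0.630685.
Step 6: alpha = 0.05. fail to reject H0.

rho = 0.1636, p = 0.630685, fail to reject H0 at alpha = 0.05.


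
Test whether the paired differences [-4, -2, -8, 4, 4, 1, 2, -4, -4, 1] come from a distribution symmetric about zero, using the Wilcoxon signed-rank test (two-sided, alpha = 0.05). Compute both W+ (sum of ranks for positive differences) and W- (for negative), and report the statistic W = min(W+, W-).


Step 1: Drop any zero differences (none here) and take |d_i|.
|d| = [4, 2, 8, 4, 4, 1, 2, 4, 4, 1]
Step 2: Midrank |d_i| (ties get averaged ranks).
ranks: |4|->7, |2|->3.5, |8|->10, |4|->7, |4|->7, |1|->1.5, |2|->3.5, |4|->7, |4|->7, |1|->1.5
Step 3: Attach original signs; sum ranks with positive sign and with negative sign.
W+ = 7 + 7 + 1.5 + 3.5 + 1.5 = 20.5
W- = 7 + 3.5 + 10 + 7 + 7 = 34.5
(Check: W+ + W- = 55 should equal n(n+1)/2 = 55.)
Step 4: Test statistic W = min(W+, W-) = 20.5.
Step 5: Ties in |d|, so use the tie-corrected normal approximation.
        E[W] = n(n+1)/4 = 10*11/4 = 27.5.
        Tie groups: |d|=1 (t=2), |d|=2 (t=2), |d|=4 (t=5); sum(t^3 - t) = 132.
        Var[W] = n(n+1)(2n+1)/24 - sum(t^3-t)/48 = 2310/24 - 132/48 = 93.5.
        z = (W - E[W]) / sqrt(Var[W]) = (20.5 - 27.5) / 9.6695 = -0.7239.
        Two-sided p = 2*Phi(z) = 0.469113.
Step 6: alpha = 0.05. fail to reject H0.

W+ = 20.5, W- = 34.5, W = min = 20.5, p = 0.469113, fail to reject H0.


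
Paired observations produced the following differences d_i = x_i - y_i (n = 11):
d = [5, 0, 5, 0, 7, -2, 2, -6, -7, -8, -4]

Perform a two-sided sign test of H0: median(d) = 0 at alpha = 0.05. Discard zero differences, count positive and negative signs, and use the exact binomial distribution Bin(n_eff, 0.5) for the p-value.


Step 1: Discard zero differences. Original n = 11; n_eff = number of nonzero differences = 9.
Nonzero differences (with sign): +5, +5, +7, -2, +2, -6, -7, -8, -4
Step 2: Count signs: positive = 4, negative = 5.
Step 3: Under H0: P(positive) = 0.5, so the number of positives S ~ Bin(9, 0.5).
Step 4: Two-sided exact p-value = sum of Bin(9,0.5) probabilities at or below the observed probability = 1.000000.
Step 5: alpha = 0.05. fail to reject H0.

n_eff = 9, pos = 4, neg = 5, p = 1.000000, fail to reject H0.


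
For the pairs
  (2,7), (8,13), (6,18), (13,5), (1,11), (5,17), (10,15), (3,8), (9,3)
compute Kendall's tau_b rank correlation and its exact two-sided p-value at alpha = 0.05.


Step 1: Enumerate the 36 unordered pairs (i,j) with i<j and classify each by sign(x_j-x_i) * sign(y_j-y_i).
  (1,2):dx=+6,dy=+6->C; (1,3):dx=+4,dy=+11->C; (1,4):dx=+11,dy=-2->D; (1,5):dx=-1,dy=+4->D
  (1,6):dx=+3,dy=+10->C; (1,7):dx=+8,dy=+8->C; (1,8):dx=+1,dy=+1->C; (1,9):dx=+7,dy=-4->D
  (2,3):dx=-2,dy=+5->D; (2,4):dx=+5,dy=-8->D; (2,5):dx=-7,dy=-2->C; (2,6):dx=-3,dy=+4->D
  (2,7):dx=+2,dy=+2->C; (2,8):dx=-5,dy=-5->C; (2,9):dx=+1,dy=-10->D; (3,4):dx=+7,dy=-13->D
  (3,5):dx=-5,dy=-7->C; (3,6):dx=-1,dy=-1->C; (3,7):dx=+4,dy=-3->D; (3,8):dx=-3,dy=-10->C
  (3,9):dx=+3,dy=-15->D; (4,5):dx=-12,dy=+6->D; (4,6):dx=-8,dy=+12->D; (4,7):dx=-3,dy=+10->D
  (4,8):dx=-10,dy=+3->D; (4,9):dx=-4,dy=-2->C; (5,6):dx=+4,dy=+6->C; (5,7):dx=+9,dy=+4->C
  (5,8):dx=+2,dy=-3->D; (5,9):dx=+8,dy=-8->D; (6,7):dx=+5,dy=-2->D; (6,8):dx=-2,dy=-9->C
  (6,9):dx=+4,dy=-14->D; (7,8):dx=-7,dy=-7->C; (7,9):dx=-1,dy=-12->C; (8,9):dx=+6,dy=-5->D
Step 2: C = 17, D = 19, total pairs = 36.
Step 3: tau = (C - D)/(n(n-1)/2) = (17 - 19)/36 = -0.055556.
Step 4: Exact two-sided p-value (enumerate n! = 362880 permutations of y under H0): p = 0.919455.
Step 5: alpha = 0.05. fail to reject H0.

tau_b = -0.0556 (C=17, D=19), p = 0.919455, fail to reject H0.


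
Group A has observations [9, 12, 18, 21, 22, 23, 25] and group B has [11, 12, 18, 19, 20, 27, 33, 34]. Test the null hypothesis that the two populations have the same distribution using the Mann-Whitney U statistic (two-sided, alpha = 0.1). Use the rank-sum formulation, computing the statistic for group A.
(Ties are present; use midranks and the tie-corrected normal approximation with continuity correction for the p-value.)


Step 1: Combine and sort all 15 observations; assign midranks.
sorted (value, group): (9,X), (11,Y), (12,X), (12,Y), (18,X), (18,Y), (19,Y), (20,Y), (21,X), (22,X), (23,X), (25,X), (27,Y), (33,Y), (34,Y)
ranks: 9->1, 11->2, 12->3.5, 12->3.5, 18->5.5, 18->5.5, 19->7, 20->8, 21->9, 22->10, 23->11, 25->12, 27->13, 33->14, 34->15
Step 2: Rank sum for X: R1 = 1 + 3.5 + 5.5 + 9 + 10 + 11 + 12 = 52.
Step 3: U_X = R1 - n1(n1+1)/2 = 52 - 7*8/2 = 52 - 28 = 24.
       U_Y = n1*n2 - U_X = 56 - 24 = 32.
Step 4: Ties are present, so use the tie-corrected normal approximation (with continuity correction) for the p-value.
Step 5: p-value = 0.684910; compare to alpha = 0.1. fail to reject H0.

U_X = 24, p = 0.684910, fail to reject H0 at alpha = 0.1.


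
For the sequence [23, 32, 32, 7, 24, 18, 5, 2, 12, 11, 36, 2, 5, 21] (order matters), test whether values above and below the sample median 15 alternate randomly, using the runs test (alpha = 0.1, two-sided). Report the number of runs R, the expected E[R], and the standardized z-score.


Step 1: Compute median = 15; label A = above, B = below.
Labels in order: AAABAABBBBABBA  (n_A = 7, n_B = 7)
Step 2: Count runs R = 7.
Step 3: Under H0 (random ordering), E[R] = 2*n_A*n_B/(n_A+n_B) + 1 = 2*7*7/14 + 1 = 8.0000.
        Var[R] = 2*n_A*n_B*(2*n_A*n_B - n_A - n_B) / ((n_A+n_B)^2 * (n_A+n_B-1)) = 8232/2548 = 3.2308.
        SD[R] = 1.7974.
Step 4: Continuity-corrected z = (R + 0.5 - E[R]) / SD[R] = (7 + 0.5 - 8.0000) / 1.7974 = -0.2782.
Step 5: Two-sided p-value via normal approximation = 2*(1 - Phi(|z|)) = 0.780879.
Step 6: alpha = 0.1. fail to reject H0.

R = 7, z = -0.2782, p = 0.780879, fail to reject H0.


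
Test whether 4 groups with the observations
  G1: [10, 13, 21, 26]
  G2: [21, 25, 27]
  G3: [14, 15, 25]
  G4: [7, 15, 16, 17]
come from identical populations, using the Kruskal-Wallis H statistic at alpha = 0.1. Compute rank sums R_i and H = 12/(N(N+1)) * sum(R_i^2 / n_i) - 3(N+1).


Step 1: Combine all N = 14 observations and assign midranks.
sorted (value, group, rank): (7,G4,1), (10,G1,2), (13,G1,3), (14,G3,4), (15,G3,5.5), (15,G4,5.5), (16,G4,7), (17,G4,8), (21,G1,9.5), (21,G2,9.5), (25,G2,11.5), (25,G3,11.5), (26,G1,13), (27,G2,14)
Step 2: Sum ranks within each group.
R_1 = 27.5 (n_1 = 4)
R_2 = 35 (n_2 = 3)
R_3 = 21 (n_3 = 3)
R_4 = 21.5 (n_4 = 4)
Step 3: H = 12/(N(N+1)) * sum(R_i^2/n_i) - 3(N+1)
     = 12/(14*15) * (27.5^2/4 + 35^2/3 + 21^2/3 + 21.5^2/4) - 3*15
     = 0.057143 * 859.958 - 45
     = 4.140476.
Step 4: Ties present; correction factor C = 1 - 18/(14^3 - 14) = 0.993407. Corrected H = 4.140476 / 0.993407 = 4.167957.
Step 5: Under H0, H ~ chi^2(3); p-value = 0.243890.
Step 6: alpha = 0.1. fail to reject H0.

H = 4.1680, df = 3, p = 0.243890, fail to reject H0.


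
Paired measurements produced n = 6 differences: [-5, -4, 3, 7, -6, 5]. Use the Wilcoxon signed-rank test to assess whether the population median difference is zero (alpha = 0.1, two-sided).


Step 1: Drop any zero differences (none here) and take |d_i|.
|d| = [5, 4, 3, 7, 6, 5]
Step 2: Midrank |d_i| (ties get averaged ranks).
ranks: |5|->3.5, |4|->2, |3|->1, |7|->6, |6|->5, |5|->3.5
Step 3: Attach original signs; sum ranks with positive sign and with negative sign.
W+ = 1 + 6 + 3.5 = 10.5
W- = 3.5 + 2 + 5 = 10.5
(Check: W+ + W- = 21 should equal n(n+1)/2 = 21.)
Step 4: Test statistic W = min(W+, W-) = 10.5.
Step 5: Ties in |d|, so use the tie-corrected normal approximation.
        E[W] = n(n+1)/4 = 6*7/4 = 10.5.
        Tie groups: |d|=5 (t=2); sum(t^3 - t) = 6.
        Var[W] = n(n+1)(2n+1)/24 - sum(t^3-t)/48 = 546/24 - 6/48 = 22.625.
        z = (W - E[W]) / sqrt(Var[W]) = (10.5 - 10.5) / 4.7566 = 0.0000.
        Two-sided p = 2*Phi(z) = 1.000000.
Step 6: alpha = 0.1. fail to reject H0.

W+ = 10.5, W- = 10.5, W = min = 10.5, p = 1.000000, fail to reject H0.


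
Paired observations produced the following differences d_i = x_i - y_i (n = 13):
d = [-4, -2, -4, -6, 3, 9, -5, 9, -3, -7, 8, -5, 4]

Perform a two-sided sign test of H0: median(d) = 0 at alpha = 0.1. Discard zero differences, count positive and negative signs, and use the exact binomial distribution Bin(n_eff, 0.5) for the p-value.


Step 1: Discard zero differences. Original n = 13; n_eff = number of nonzero differences = 13.
Nonzero differences (with sign): -4, -2, -4, -6, +3, +9, -5, +9, -3, -7, +8, -5, +4
Step 2: Count signs: positive = 5, negative = 8.
Step 3: Under H0: P(positive) = 0.5, so the number of positives S ~ Bin(13, 0.5).
Step 4: Two-sided exact p-value = sum of Bin(13,0.5) probabilities at or below the observed probability = 0.581055.
Step 5: alpha = 0.1. fail to reject H0.

n_eff = 13, pos = 5, neg = 8, p = 0.581055, fail to reject H0.


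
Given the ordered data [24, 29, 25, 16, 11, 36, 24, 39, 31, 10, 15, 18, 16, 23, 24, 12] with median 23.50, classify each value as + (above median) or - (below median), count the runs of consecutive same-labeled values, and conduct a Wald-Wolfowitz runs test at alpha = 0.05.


Step 1: Compute median = 23.50; label A = above, B = below.
Labels in order: AAABBAAAABBBBBAB  (n_A = 8, n_B = 8)
Step 2: Count runs R = 6.
Step 3: Under H0 (random ordering), E[R] = 2*n_A*n_B/(n_A+n_B) + 1 = 2*8*8/16 + 1 = 9.0000.
        Var[R] = 2*n_A*n_B*(2*n_A*n_B - n_A - n_B) / ((n_A+n_B)^2 * (n_A+n_B-1)) = 14336/3840 = 3.7333.
        SD[R] = 1.9322.
Step 4: Continuity-corrected z = (R + 0.5 - E[R]) / SD[R] = (6 + 0.5 - 9.0000) / 1.9322 = -1.2939.
Step 5: Two-sided p-value via normal approximation = 2*(1 - Phi(|z|)) = 0.195709.
Step 6: alpha = 0.05. fail to reject H0.

R = 6, z = -1.2939, p = 0.195709, fail to reject H0.


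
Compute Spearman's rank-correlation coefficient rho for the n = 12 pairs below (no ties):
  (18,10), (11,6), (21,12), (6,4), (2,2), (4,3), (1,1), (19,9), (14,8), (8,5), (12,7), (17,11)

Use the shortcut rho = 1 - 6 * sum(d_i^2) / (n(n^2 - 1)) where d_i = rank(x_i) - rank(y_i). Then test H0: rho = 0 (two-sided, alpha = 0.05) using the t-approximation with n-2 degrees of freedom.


Step 1: Rank x and y separately (midranks; no ties here).
rank(x): 18->10, 11->6, 21->12, 6->4, 2->2, 4->3, 1->1, 19->11, 14->8, 8->5, 12->7, 17->9
rank(y): 10->10, 6->6, 12->12, 4->4, 2->2, 3->3, 1->1, 9->9, 8->8, 5->5, 7->7, 11->11
Step 2: d_i = R_x(i) - R_y(i); compute d_i^2.
  (10-10)^2=0, (6-6)^2=0, (12-12)^2=0, (4-4)^2=0, (2-2)^2=0, (3-3)^2=0, (1-1)^2=0, (11-9)^2=4, (8-8)^2=0, (5-5)^2=0, (7-7)^2=0, (9-11)^2=4
sum(d^2) = 8.
Step 3: rho = 1 - 6*8 / (12*(12^2 - 1)) = 1 - 48/1716 = 0.972028.
Step 4: Under H0, t = rho * sqrt((n-2)/(1-rho^2)) = 13.0876 ~ t(10).
Step 5: Two-sided p-value from the t-distribution with 10 df = 0.000000.
Step 6: alpha = 0.05. reject H0.

rho = 0.9720, p = 0.000000, reject H0 at alpha = 0.05.


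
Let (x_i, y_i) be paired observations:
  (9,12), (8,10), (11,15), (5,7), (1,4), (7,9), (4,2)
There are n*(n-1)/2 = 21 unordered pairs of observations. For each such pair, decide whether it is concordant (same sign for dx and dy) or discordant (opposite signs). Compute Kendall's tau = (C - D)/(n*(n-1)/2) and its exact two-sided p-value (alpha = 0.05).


Step 1: Enumerate the 21 unordered pairs (i,j) with i<j and classify each by sign(x_j-x_i) * sign(y_j-y_i).
  (1,2):dx=-1,dy=-2->C; (1,3):dx=+2,dy=+3->C; (1,4):dx=-4,dy=-5->C; (1,5):dx=-8,dy=-8->C
  (1,6):dx=-2,dy=-3->C; (1,7):dx=-5,dy=-10->C; (2,3):dx=+3,dy=+5->C; (2,4):dx=-3,dy=-3->C
  (2,5):dx=-7,dy=-6->C; (2,6):dx=-1,dy=-1->C; (2,7):dx=-4,dy=-8->C; (3,4):dx=-6,dy=-8->C
  (3,5):dx=-10,dy=-11->C; (3,6):dx=-4,dy=-6->C; (3,7):dx=-7,dy=-13->C; (4,5):dx=-4,dy=-3->C
  (4,6):dx=+2,dy=+2->C; (4,7):dx=-1,dy=-5->C; (5,6):dx=+6,dy=+5->C; (5,7):dx=+3,dy=-2->D
  (6,7):dx=-3,dy=-7->C
Step 2: C = 20, D = 1, total pairs = 21.
Step 3: tau = (C - D)/(n(n-1)/2) = (20 - 1)/21 = 0.904762.
Step 4: Exact two-sided p-value (enumerate n! = 5040 permutations of y under H0): p = 0.002778.
Step 5: alpha = 0.05. reject H0.

tau_b = 0.9048 (C=20, D=1), p = 0.002778, reject H0.


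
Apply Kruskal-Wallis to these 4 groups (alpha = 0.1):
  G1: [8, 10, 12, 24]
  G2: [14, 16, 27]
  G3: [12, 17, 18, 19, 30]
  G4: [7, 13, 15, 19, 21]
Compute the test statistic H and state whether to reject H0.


Step 1: Combine all N = 17 observations and assign midranks.
sorted (value, group, rank): (7,G4,1), (8,G1,2), (10,G1,3), (12,G1,4.5), (12,G3,4.5), (13,G4,6), (14,G2,7), (15,G4,8), (16,G2,9), (17,G3,10), (18,G3,11), (19,G3,12.5), (19,G4,12.5), (21,G4,14), (24,G1,15), (27,G2,16), (30,G3,17)
Step 2: Sum ranks within each group.
R_1 = 24.5 (n_1 = 4)
R_2 = 32 (n_2 = 3)
R_3 = 55 (n_3 = 5)
R_4 = 41.5 (n_4 = 5)
Step 3: H = 12/(N(N+1)) * sum(R_i^2/n_i) - 3(N+1)
     = 12/(17*18) * (24.5^2/4 + 32^2/3 + 55^2/5 + 41.5^2/5) - 3*18
     = 0.039216 * 1440.85 - 54
     = 2.503758.
Step 4: Ties present; correction factor C = 1 - 12/(17^3 - 17) = 0.997549. Corrected H = 2.503758 / 0.997549 = 2.509910.
Step 5: Under H0, H ~ chi^2(3); p-value = 0.473503.
Step 6: alpha = 0.1. fail to reject H0.

H = 2.5099, df = 3, p = 0.473503, fail to reject H0.


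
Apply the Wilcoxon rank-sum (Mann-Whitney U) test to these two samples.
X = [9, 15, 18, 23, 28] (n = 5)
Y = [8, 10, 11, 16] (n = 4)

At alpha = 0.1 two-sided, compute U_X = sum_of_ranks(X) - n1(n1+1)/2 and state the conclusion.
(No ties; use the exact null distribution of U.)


Step 1: Combine and sort all 9 observations; assign midranks.
sorted (value, group): (8,Y), (9,X), (10,Y), (11,Y), (15,X), (16,Y), (18,X), (23,X), (28,X)
ranks: 8->1, 9->2, 10->3, 11->4, 15->5, 16->6, 18->7, 23->8, 28->9
Step 2: Rank sum for X: R1 = 2 + 5 + 7 + 8 + 9 = 31.
Step 3: U_X = R1 - n1(n1+1)/2 = 31 - 5*6/2 = 31 - 15 = 16.
       U_Y = n1*n2 - U_X = 20 - 16 = 4.
Step 4: No ties, so the exact null distribution of U (based on enumerating the C(9,5) = 126 equally likely rank assignments) gives the two-sided p-value.
Step 5: p-value = 0.190476; compare to alpha = 0.1. fail to reject H0.

U_X = 16, p = 0.190476, fail to reject H0 at alpha = 0.1.


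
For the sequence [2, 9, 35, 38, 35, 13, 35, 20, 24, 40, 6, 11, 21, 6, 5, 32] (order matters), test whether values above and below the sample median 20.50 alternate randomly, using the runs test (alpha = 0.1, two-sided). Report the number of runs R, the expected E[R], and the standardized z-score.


Step 1: Compute median = 20.50; label A = above, B = below.
Labels in order: BBAAABABAABBABBA  (n_A = 8, n_B = 8)
Step 2: Count runs R = 10.
Step 3: Under H0 (random ordering), E[R] = 2*n_A*n_B/(n_A+n_B) + 1 = 2*8*8/16 + 1 = 9.0000.
        Var[R] = 2*n_A*n_B*(2*n_A*n_B - n_A - n_B) / ((n_A+n_B)^2 * (n_A+n_B-1)) = 14336/3840 = 3.7333.
        SD[R] = 1.9322.
Step 4: Continuity-corrected z = (R - 0.5 - E[R]) / SD[R] = (10 - 0.5 - 9.0000) / 1.9322 = 0.2588.
Step 5: Two-sided p-value via normal approximation = 2*(1 - Phi(|z|)) = 0.795809.
Step 6: alpha = 0.1. fail to reject H0.

R = 10, z = 0.2588, p = 0.795809, fail to reject H0.


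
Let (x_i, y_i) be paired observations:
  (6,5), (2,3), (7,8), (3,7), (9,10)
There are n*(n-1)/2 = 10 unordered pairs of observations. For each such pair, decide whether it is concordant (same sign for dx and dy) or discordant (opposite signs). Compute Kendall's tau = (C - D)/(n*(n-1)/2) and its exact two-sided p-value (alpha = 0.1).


Step 1: Enumerate the 10 unordered pairs (i,j) with i<j and classify each by sign(x_j-x_i) * sign(y_j-y_i).
  (1,2):dx=-4,dy=-2->C; (1,3):dx=+1,dy=+3->C; (1,4):dx=-3,dy=+2->D; (1,5):dx=+3,dy=+5->C
  (2,3):dx=+5,dy=+5->C; (2,4):dx=+1,dy=+4->C; (2,5):dx=+7,dy=+7->C; (3,4):dx=-4,dy=-1->C
  (3,5):dx=+2,dy=+2->C; (4,5):dx=+6,dy=+3->C
Step 2: C = 9, D = 1, total pairs = 10.
Step 3: tau = (C - D)/(n(n-1)/2) = (9 - 1)/10 = 0.800000.
Step 4: Exact two-sided p-value (enumerate n! = 120 permutations of y under H0): p = 0.083333.
Step 5: alpha = 0.1. reject H0.

tau_b = 0.8000 (C=9, D=1), p = 0.083333, reject H0.


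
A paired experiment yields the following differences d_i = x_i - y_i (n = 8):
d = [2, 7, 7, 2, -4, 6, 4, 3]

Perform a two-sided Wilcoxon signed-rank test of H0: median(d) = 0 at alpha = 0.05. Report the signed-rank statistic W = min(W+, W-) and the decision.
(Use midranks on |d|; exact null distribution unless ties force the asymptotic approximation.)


Step 1: Drop any zero differences (none here) and take |d_i|.
|d| = [2, 7, 7, 2, 4, 6, 4, 3]
Step 2: Midrank |d_i| (ties get averaged ranks).
ranks: |2|->1.5, |7|->7.5, |7|->7.5, |2|->1.5, |4|->4.5, |6|->6, |4|->4.5, |3|->3
Step 3: Attach original signs; sum ranks with positive sign and with negative sign.
W+ = 1.5 + 7.5 + 7.5 + 1.5 + 6 + 4.5 + 3 = 31.5
W- = 4.5 = 4.5
(Check: W+ + W- = 36 should equal n(n+1)/2 = 36.)
Step 4: Test statistic W = min(W+, W-) = 4.5.
Step 5: Ties in |d|, so use the tie-corrected normal approximation.
        E[W] = n(n+1)/4 = 8*9/4 = 18.
        Tie groups: |d|=2 (t=2), |d|=4 (t=2), |d|=7 (t=2); sum(t^3 - t) = 18.
        Var[W] = n(n+1)(2n+1)/24 - sum(t^3-t)/48 = 1224/24 - 18/48 = 50.625.
        z = (W - E[W]) / sqrt(Var[W]) = (4.5 - 18) / 7.1151 = -1.8974.
        Two-sided p = 2*Phi(z) = 0.057780.
Step 6: alpha = 0.05. fail to reject H0.

W+ = 31.5, W- = 4.5, W = min = 4.5, p = 0.057780, fail to reject H0.


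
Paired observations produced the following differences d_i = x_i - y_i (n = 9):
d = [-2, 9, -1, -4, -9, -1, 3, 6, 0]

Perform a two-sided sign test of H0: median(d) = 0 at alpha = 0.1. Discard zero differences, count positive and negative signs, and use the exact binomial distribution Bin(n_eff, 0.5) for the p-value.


Step 1: Discard zero differences. Original n = 9; n_eff = number of nonzero differences = 8.
Nonzero differences (with sign): -2, +9, -1, -4, -9, -1, +3, +6
Step 2: Count signs: positive = 3, negative = 5.
Step 3: Under H0: P(positive) = 0.5, so the number of positives S ~ Bin(8, 0.5).
Step 4: Two-sided exact p-value = sum of Bin(8,0.5) probabilities at or below the observed probability = 0.726562.
Step 5: alpha = 0.1. fail to reject H0.

n_eff = 8, pos = 3, neg = 5, p = 0.726562, fail to reject H0.


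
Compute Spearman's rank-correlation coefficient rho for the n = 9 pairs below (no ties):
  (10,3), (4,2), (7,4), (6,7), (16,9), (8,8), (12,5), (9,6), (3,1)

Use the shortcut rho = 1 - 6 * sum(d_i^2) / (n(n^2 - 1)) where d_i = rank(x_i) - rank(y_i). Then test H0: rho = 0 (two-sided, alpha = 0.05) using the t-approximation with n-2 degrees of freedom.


Step 1: Rank x and y separately (midranks; no ties here).
rank(x): 10->7, 4->2, 7->4, 6->3, 16->9, 8->5, 12->8, 9->6, 3->1
rank(y): 3->3, 2->2, 4->4, 7->7, 9->9, 8->8, 5->5, 6->6, 1->1
Step 2: d_i = R_x(i) - R_y(i); compute d_i^2.
  (7-3)^2=16, (2-2)^2=0, (4-4)^2=0, (3-7)^2=16, (9-9)^2=0, (5-8)^2=9, (8-5)^2=9, (6-6)^2=0, (1-1)^2=0
sum(d^2) = 50.
Step 3: rho = 1 - 6*50 / (9*(9^2 - 1)) = 1 - 300/720 = 0.583333.
Step 4: Under H0, t = rho * sqrt((n-2)/(1-rho^2)) = 1.9001 ~ t(7).
Step 5: Two-sided p-value from the t-distribution with 7 df = 0.099186.
Step 6: alpha = 0.05. fail to reject H0.

rho = 0.5833, p = 0.099186, fail to reject H0 at alpha = 0.05.


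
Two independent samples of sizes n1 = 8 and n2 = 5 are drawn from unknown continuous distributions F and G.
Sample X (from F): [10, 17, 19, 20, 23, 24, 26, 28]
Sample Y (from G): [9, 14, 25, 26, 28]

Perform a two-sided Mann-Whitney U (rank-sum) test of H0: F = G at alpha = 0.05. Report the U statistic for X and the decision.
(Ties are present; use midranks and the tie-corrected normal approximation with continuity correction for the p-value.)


Step 1: Combine and sort all 13 observations; assign midranks.
sorted (value, group): (9,Y), (10,X), (14,Y), (17,X), (19,X), (20,X), (23,X), (24,X), (25,Y), (26,X), (26,Y), (28,X), (28,Y)
ranks: 9->1, 10->2, 14->3, 17->4, 19->5, 20->6, 23->7, 24->8, 25->9, 26->10.5, 26->10.5, 28->12.5, 28->12.5
Step 2: Rank sum for X: R1 = 2 + 4 + 5 + 6 + 7 + 8 + 10.5 + 12.5 = 55.
Step 3: U_X = R1 - n1(n1+1)/2 = 55 - 8*9/2 = 55 - 36 = 19.
       U_Y = n1*n2 - U_X = 40 - 19 = 21.
Step 4: Ties are present, so use the tie-corrected normal approximation (with continuity correction) for the p-value.
Step 5: p-value = 0.941492; compare to alpha = 0.05. fail to reject H0.

U_X = 19, p = 0.941492, fail to reject H0 at alpha = 0.05.


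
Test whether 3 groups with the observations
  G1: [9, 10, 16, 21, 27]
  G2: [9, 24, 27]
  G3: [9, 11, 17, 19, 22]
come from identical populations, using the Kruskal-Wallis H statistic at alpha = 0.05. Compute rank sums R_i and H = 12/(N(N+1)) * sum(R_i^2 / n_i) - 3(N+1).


Step 1: Combine all N = 13 observations and assign midranks.
sorted (value, group, rank): (9,G1,2), (9,G2,2), (9,G3,2), (10,G1,4), (11,G3,5), (16,G1,6), (17,G3,7), (19,G3,8), (21,G1,9), (22,G3,10), (24,G2,11), (27,G1,12.5), (27,G2,12.5)
Step 2: Sum ranks within each group.
R_1 = 33.5 (n_1 = 5)
R_2 = 25.5 (n_2 = 3)
R_3 = 32 (n_3 = 5)
Step 3: H = 12/(N(N+1)) * sum(R_i^2/n_i) - 3(N+1)
     = 12/(13*14) * (33.5^2/5 + 25.5^2/3 + 32^2/5) - 3*14
     = 0.065934 * 646 - 42
     = 0.593407.
Step 4: Ties present; correction factor C = 1 - 30/(13^3 - 13) = 0.986264. Corrected H = 0.593407 / 0.986264 = 0.601671.
Step 5: Under H0, H ~ chi^2(2); p-value = 0.740199.
Step 6: alpha = 0.05. fail to reject H0.

H = 0.6017, df = 2, p = 0.740199, fail to reject H0.


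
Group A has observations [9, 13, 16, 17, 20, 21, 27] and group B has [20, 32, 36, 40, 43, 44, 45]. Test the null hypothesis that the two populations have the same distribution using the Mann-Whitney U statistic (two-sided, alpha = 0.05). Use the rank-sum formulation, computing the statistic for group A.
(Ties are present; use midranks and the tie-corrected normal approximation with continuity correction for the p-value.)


Step 1: Combine and sort all 14 observations; assign midranks.
sorted (value, group): (9,X), (13,X), (16,X), (17,X), (20,X), (20,Y), (21,X), (27,X), (32,Y), (36,Y), (40,Y), (43,Y), (44,Y), (45,Y)
ranks: 9->1, 13->2, 16->3, 17->4, 20->5.5, 20->5.5, 21->7, 27->8, 32->9, 36->10, 40->11, 43->12, 44->13, 45->14
Step 2: Rank sum for X: R1 = 1 + 2 + 3 + 4 + 5.5 + 7 + 8 = 30.5.
Step 3: U_X = R1 - n1(n1+1)/2 = 30.5 - 7*8/2 = 30.5 - 28 = 2.5.
       U_Y = n1*n2 - U_X = 49 - 2.5 = 46.5.
Step 4: Ties are present, so use the tie-corrected normal approximation (with continuity correction) for the p-value.
Step 5: p-value = 0.005956; compare to alpha = 0.05. reject H0.

U_X = 2.5, p = 0.005956, reject H0 at alpha = 0.05.
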